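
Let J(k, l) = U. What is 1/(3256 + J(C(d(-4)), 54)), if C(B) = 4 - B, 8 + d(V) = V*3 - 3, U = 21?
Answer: 1/3277 ≈ 0.00030516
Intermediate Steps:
d(V) = -11 + 3*V (d(V) = -8 + (V*3 - 3) = -8 + (3*V - 3) = -8 + (-3 + 3*V) = -11 + 3*V)
J(k, l) = 21
1/(3256 + J(C(d(-4)), 54)) = 1/(3256 + 21) = 1/3277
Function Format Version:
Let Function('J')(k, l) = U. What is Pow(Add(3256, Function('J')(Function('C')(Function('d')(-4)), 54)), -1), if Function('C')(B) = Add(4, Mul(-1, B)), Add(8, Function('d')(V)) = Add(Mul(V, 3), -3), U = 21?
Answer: Rational(1, 3277) ≈ 0.00030516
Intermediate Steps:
Function('d')(V) = Add(-11, Mul(3, V)) (Function('d')(V) = Add(-8, Add(Mul(V, 3), -3)) = Add(-8, Add(Mul(3, V), -3)) = Add(-8, Add(-3, Mul(3, V))) = Add(-11, Mul(3, V)))
Function('J')(k, l) = 21
Pow(Add(3256, Function('J')(Function('C')(Function('d')(-4)), 54)), -1) = Pow(Add(3256, 21), -1) = Pow(3277, -1) = Rational(1, 3277)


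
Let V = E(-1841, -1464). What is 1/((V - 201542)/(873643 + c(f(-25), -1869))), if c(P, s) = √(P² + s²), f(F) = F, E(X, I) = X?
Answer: -873643/203383 - √3493786/203383 ≈ -4.3047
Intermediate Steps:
V = -1841
1/((V - 201542)/(873643 + c(f(-25), -1869))) = 1/((-1841 - 201542)/(873643 + √((-25)² + (-1869)²))) = 1/(-203383/(873643 + √(625 + 3493161))) = 1/(-203383/(873643 + √3493786)) = -873643/203383 - √3493786/203383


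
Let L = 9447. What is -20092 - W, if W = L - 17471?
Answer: -12068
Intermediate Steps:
W = -8024 (W = 9447 - 17471 = -8024)
-20092 - W = -20092 - 1*(-8024) = -20092 + 8024 = -12068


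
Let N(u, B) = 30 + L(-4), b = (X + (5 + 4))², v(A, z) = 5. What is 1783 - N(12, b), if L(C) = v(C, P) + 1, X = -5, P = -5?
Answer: 1747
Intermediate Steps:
L(C) = 6 (L(C) = 5 + 1 = 6)
b = 16 (b = (-5 + (5 + 4))² = (-5 + 9)² = 4² = 16)
N(u, B) = 36 (N(u, B) = 30 + 6 = 36)
1783 - N(12, b) = 1783 - 1*36 = 1783 - 36 = 1747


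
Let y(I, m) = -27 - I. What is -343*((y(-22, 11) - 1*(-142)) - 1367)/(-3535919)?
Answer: -421890/3535919 ≈ -0.11932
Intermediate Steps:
-343*((y(-22, 11) - 1*(-142)) - 1367)/(-3535919) = -343*(((-27 - 1*(-22)) - 1*(-142)) - 1367)/(-3535919) = -343*(((-27 + 22) + 142) - 1367)*(-1/3535919) = -343*((-5 + 142) - 1367)*(-1/3535919) = -343*(137 - 1367)*(-1/3535919) = -343*(-1230)*(-1/3535919) = 421890*(-1/3535919) = -421890/3535919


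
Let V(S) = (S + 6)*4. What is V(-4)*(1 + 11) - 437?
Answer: -341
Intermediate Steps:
V(S) = 24 + 4*S (V(S) = (6 + S)*4 = 24 + 4*S)
V(-4)*(1 + 11) - 437 = (24 + 4*(-4))*(1 + 11) - 437 = (24 - 16)*12 - 437 = 8*12 - 437 = 96 - 437 = -341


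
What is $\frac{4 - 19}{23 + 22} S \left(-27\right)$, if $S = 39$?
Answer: $351$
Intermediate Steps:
$\frac{4 - 19}{23 + 22} S \left(-27\right) = \frac{4 - 19}{23 + 22} \cdot 39 \left(-27\right) = - \frac{15}{45} \cdot 39 \left(-27\right) = \left(-15\right) \frac{1}{45} \cdot 39 \left(-27\right) = \left(- \frac{1}{3}\right) 39 \left(-27\right) = \left(-13\right) \left(-27\right) = 351$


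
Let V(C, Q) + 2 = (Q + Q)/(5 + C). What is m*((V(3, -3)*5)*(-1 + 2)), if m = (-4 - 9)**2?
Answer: -9295/4 ≈ -2323.8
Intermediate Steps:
V(C, Q) = -2 + 2*Q/(5 + C) (V(C, Q) = -2 + (Q + Q)/(5 + C) = -2 + (2*Q)/(5 + C) = -2 + 2*Q/(5 + C))
m = 169 (m = (-13)**2 = 169)
m*((V(3, -3)*5)*(-1 + 2)) = 169*(((2*(-5 - 3 - 1*3)/(5 + 3))*5)*(-1 + 2)) = 169*(((2*(-5 - 3 - 3)/8)*5)*1) = 169*(((2*(1/8)*(-11))*5)*1) = 169*(-11/4*5*1) = 169*(-55/4*1) = 169*(-55/4) = -9295/4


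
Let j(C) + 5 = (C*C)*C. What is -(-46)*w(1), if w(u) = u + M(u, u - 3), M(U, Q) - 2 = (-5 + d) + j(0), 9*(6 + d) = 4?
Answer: -5198/9 ≈ -577.56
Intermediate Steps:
j(C) = -5 + C³ (j(C) = -5 + (C*C)*C = -5 + C²*C = -5 + C³)
d = -50/9 (d = -6 + (⅑)*4 = -6 + 4/9 = -50/9 ≈ -5.5556)
M(U, Q) = -122/9 (M(U, Q) = 2 + ((-5 - 50/9) + (-5 + 0³)) = 2 + (-95/9 + (-5 + 0)) = 2 + (-95/9 - 5) = 2 - 140/9 = -122/9)
w(u) = -122/9 + u (w(u) = u - 122/9 = -122/9 + u)
-(-46)*w(1) = -(-46)*(-122/9 + 1) = -(-46)*(-113)/9 = -46*113/9 = -5198/9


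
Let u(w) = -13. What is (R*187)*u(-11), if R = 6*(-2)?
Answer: 29172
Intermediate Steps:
R = -12
(R*187)*u(-11) = -12*187*(-13) = -2244*(-13) = 29172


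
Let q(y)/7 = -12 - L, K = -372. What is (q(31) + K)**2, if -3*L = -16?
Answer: 2190400/9 ≈ 2.4338e+5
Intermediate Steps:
L = 16/3 (L = -1/3*(-16) = 16/3 ≈ 5.3333)
q(y) = -364/3 (q(y) = 7*(-12 - 1*16/3) = 7*(-12 - 16/3) = 7*(-52/3) = -364/3)
(q(31) + K)**2 = (-364/3 - 372)**2 = (-1480/3)**2 = 2190400/9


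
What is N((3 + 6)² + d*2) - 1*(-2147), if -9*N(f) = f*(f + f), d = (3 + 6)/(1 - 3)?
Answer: 995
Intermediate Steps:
d = -9/2 (d = 9/(-2) = 9*(-½) = -9/2 ≈ -4.5000)
N(f) = -2*f²/9 (N(f) = -f*(f + f)/9 = -f*2*f/9 = -2*f²/9)
N((3 + 6)² + d*2) - 1*(-2147) = -2*((3 + 6)² - 9/2*2)²/9 - 1*(-2147) = -2*(9² - 9)²/9 + 2147 = -2*(81 - 9)²/9 + 2147 = -2/9*72² + 2147 = -2/9*5184 + 2147 = -1152 + 2147 = 995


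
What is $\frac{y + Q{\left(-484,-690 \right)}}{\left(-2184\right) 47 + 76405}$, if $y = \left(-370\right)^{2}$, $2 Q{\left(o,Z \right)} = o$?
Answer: $- \frac{136658}{26243} \approx -5.2074$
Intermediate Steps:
$Q{\left(o,Z \right)} = \frac{o}{2}$
$y = 136900$
$\frac{y + Q{\left(-484,-690 \right)}}{\left(-2184\right) 47 + 76405} = \frac{136900 + \frac{1}{2} \left(-484\right)}{\left(-2184\right) 47 + 76405} = \frac{136900 - 242}{-102648 + 76405} = \frac{136658}{-26243} = 136658 \left(- \frac{1}{26243}\right) = - \frac{136658}{26243}$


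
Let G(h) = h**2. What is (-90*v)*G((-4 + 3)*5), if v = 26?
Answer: -58500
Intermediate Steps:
(-90*v)*G((-4 + 3)*5) = (-90*26)*((-4 + 3)*5)**2 = -2340*(-1*5)**2 = -2340*(-5)**2 = -2340*25 = -58500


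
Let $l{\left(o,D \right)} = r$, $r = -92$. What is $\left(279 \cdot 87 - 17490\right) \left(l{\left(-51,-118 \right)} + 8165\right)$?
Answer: $54759159$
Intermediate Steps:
$l{\left(o,D \right)} = -92$
$\left(279 \cdot 87 - 17490\right) \left(l{\left(-51,-118 \right)} + 8165\right) = \left(279 \cdot 87 - 17490\right) \left(-92 + 8165\right) = \left(24273 - 17490\right) 8073 = 6783 \cdot 8073 = 54759159$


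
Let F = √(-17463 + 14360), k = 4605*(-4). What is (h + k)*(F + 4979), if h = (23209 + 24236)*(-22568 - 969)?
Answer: -5560205565915 - 1116731385*I*√3103 ≈ -5.5602e+12 - 6.2207e+10*I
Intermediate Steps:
k = -18420
h = -1116712965 (h = 47445*(-23537) = -1116712965)
F = I*√3103 (F = √(-3103) = I*√3103 ≈ 55.705*I)
(h + k)*(F + 4979) = (-1116712965 - 18420)*(I*√3103 + 4979) = -1116731385*(4979 + I*√3103) = -5560205565915 - 1116731385*I*√3103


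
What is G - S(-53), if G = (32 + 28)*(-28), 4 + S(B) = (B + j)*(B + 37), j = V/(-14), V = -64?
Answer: -17156/7 ≈ -2450.9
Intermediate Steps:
j = 32/7 (j = -64/(-14) = -64*(-1/14) = 32/7 ≈ 4.5714)
S(B) = -4 + (37 + B)*(32/7 + B) (S(B) = -4 + (B + 32/7)*(B + 37) = -4 + (32/7 + B)*(37 + B) = -4 + (37 + B)*(32/7 + B))
G = -1680 (G = 60*(-28) = -1680)
G - S(-53) = -1680 - (1156/7 + (-53)**2 + (291/7)*(-53)) = -1680 - (1156/7 + 2809 - 15423/7) = -1680 - 1*5396/7 = -1680 - 5396/7 = -17156/7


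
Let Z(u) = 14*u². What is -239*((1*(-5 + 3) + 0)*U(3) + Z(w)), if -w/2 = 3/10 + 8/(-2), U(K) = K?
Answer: -4544824/25 ≈ -1.8179e+5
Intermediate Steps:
w = 37/5 (w = -2*(3/10 + 8/(-2)) = -2*(3*(⅒) + 8*(-½)) = -2*(3/10 - 4) = -2*(-37/10) = 37/5 ≈ 7.4000)
-239*((1*(-5 + 3) + 0)*U(3) + Z(w)) = -239*((1*(-5 + 3) + 0)*3 + 14*(37/5)²) = -239*((1*(-2) + 0)*3 + 14*(1369/25)) = -239*((-2 + 0)*3 + 19166/25) = -239*(-2*3 + 19166/25) = -239*(-6 + 19166/25) = -239*19016/25 = -4544824/25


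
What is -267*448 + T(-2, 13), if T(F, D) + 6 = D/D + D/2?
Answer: -239229/2 ≈ -1.1961e+5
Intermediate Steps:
T(F, D) = -5 + D/2 (T(F, D) = -6 + (D/D + D/2) = -6 + (1 + D*(1/2)) = -6 + (1 + D/2) = -5 + D/2)
-267*448 + T(-2, 13) = -267*448 + (-5 + (1/2)*13) = -119616 + (-5 + 13/2) = -119616 + 3/2 = -239229/2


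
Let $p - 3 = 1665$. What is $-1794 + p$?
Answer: $-126$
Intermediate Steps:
$p = 1668$ ($p = 3 + 1665 = 1668$)
$-1794 + p = -1794 + 1668 = -126$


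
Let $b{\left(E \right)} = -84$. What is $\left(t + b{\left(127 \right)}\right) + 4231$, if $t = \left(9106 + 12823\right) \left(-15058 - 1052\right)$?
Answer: $-353272043$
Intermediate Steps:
$t = -353276190$ ($t = 21929 \left(-16110\right) = -353276190$)
$\left(t + b{\left(127 \right)}\right) + 4231 = \left(-353276190 - 84\right) + 4231 = -353276274 + 4231 = -353272043$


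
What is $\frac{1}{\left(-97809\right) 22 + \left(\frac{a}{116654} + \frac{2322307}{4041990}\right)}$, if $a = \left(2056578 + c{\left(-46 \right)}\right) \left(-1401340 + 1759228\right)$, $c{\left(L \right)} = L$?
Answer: $\frac{5016109590}{20854619349591527} \approx 2.4053 \cdot 10^{-7}$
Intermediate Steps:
$a = 736008124416$ ($a = \left(2056578 - 46\right) \left(-1401340 + 1759228\right) = 2056532 \cdot 357888 = 736008124416$)
$\frac{1}{\left(-97809\right) 22 + \left(\frac{a}{116654} + \frac{2322307}{4041990}\right)} = \frac{1}{\left(-97809\right) 22 + \left(\frac{736008124416}{116654} + \frac{2322307}{4041990}\right)} = \frac{1}{-2151798 + \left(736008124416 \cdot \frac{1}{116654} + 2322307 \cdot \frac{1}{4041990}\right)} = \frac{1}{-2151798 + \left(\frac{7829873664}{1241} + \frac{2322307}{4041990}\right)} = \frac{1}{-2151798 + \frac{31648273933134347}{5016109590}} = \frac{1}{\frac{20854619349591527}{5016109590}} = \frac{5016109590}{20854619349591527}$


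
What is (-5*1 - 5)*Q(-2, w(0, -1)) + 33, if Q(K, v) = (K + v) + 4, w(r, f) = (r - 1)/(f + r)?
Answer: 3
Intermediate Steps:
w(r, f) = (-1 + r)/(f + r)
Q(K, v) = 4 + K + v
(-5*1 - 5)*Q(-2, w(0, -1)) + 33 = (-5*1 - 5)*(4 - 2 + (-1 + 0)/(-1 + 0)) + 33 = (-5 - 5)*(4 - 2 - 1/(-1)) + 33 = -10*(4 - 2 - 1*(-1)) + 33 = -10*(4 - 2 + 1) + 33 = -10*3 + 33 = -30 + 33 = 3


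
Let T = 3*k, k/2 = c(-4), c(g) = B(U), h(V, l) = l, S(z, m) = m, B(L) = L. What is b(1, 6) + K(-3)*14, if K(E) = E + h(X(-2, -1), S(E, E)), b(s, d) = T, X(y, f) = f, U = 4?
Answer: -60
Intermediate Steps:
c(g) = 4
k = 8 (k = 2*4 = 8)
T = 24 (T = 3*8 = 24)
b(s, d) = 24
K(E) = 2*E (K(E) = E + E = 2*E)
b(1, 6) + K(-3)*14 = 24 + (2*(-3))*14 = 24 - 6*14 = 24 - 84 = -60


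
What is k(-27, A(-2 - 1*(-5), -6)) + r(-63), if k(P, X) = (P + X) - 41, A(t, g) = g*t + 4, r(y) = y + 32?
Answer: -113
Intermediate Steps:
r(y) = 32 + y
A(t, g) = 4 + g*t
k(P, X) = -41 + P + X
k(-27, A(-2 - 1*(-5), -6)) + r(-63) = (-41 - 27 + (4 - 6*(-2 - 1*(-5)))) + (32 - 63) = (-41 - 27 + (4 - 6*(-2 + 5))) - 31 = (-41 - 27 + (4 - 6*3)) - 31 = (-41 - 27 + (4 - 18)) - 31 = (-41 - 27 - 14) - 31 = -82 - 31 = -113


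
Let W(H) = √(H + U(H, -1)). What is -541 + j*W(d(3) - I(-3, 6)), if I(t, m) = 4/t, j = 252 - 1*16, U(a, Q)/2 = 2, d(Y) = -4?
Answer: -541 + 472*√3/3 ≈ -268.49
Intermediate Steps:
U(a, Q) = 4 (U(a, Q) = 2*2 = 4)
j = 236 (j = 252 - 16 = 236)
W(H) = √(4 + H) (W(H) = √(H + 4) = √(4 + H))
-541 + j*W(d(3) - I(-3, 6)) = -541 + 236*√(4 + (-4 - 4/(-3))) = -541 + 236*√(4 + (-4 - 4*(-1)/3)) = -541 + 236*√(4 + (-4 - 1*(-4/3))) = -541 + 236*√(4 + (-4 + 4/3)) = -541 + 236*√(4 - 8/3) = -541 + 236*√(4/3) = -541 + 236*(2*√3/3) = -541 + 472*√3/3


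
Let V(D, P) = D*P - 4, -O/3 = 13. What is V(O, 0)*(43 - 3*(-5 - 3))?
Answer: -268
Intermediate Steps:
O = -39 (O = -3*13 = -39)
V(D, P) = -4 + D*P
V(O, 0)*(43 - 3*(-5 - 3)) = (-4 - 39*0)*(43 - 3*(-5 - 3)) = (-4 + 0)*(43 - 3*(-8)) = -4*(43 + 24) = -4*67 = -268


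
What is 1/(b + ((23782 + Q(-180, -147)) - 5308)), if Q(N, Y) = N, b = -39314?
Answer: -1/21020 ≈ -4.7574e-5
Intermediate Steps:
1/(b + ((23782 + Q(-180, -147)) - 5308)) = 1/(-39314 + ((23782 - 180) - 5308)) = 1/(-39314 + (23602 - 5308)) = 1/(-39314 + 18294) = 1/(-21020) = -1/21020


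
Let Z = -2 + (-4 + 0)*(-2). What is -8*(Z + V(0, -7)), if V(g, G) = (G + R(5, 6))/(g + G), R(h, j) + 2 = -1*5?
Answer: -64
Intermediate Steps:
R(h, j) = -7 (R(h, j) = -2 - 1*5 = -2 - 5 = -7)
Z = 6 (Z = -2 - 4*(-2) = -2 + 8 = 6)
V(g, G) = (-7 + G)/(G + g) (V(g, G) = (G - 7)/(g + G) = (-7 + G)/(G + g))
-8*(Z + V(0, -7)) = -8*(6 + (-7 - 7)/(-7 + 0)) = -8*(6 - 14/(-7)) = -8*(6 - ⅐*(-14)) = -8*(6 + 2) = -8*8 = -64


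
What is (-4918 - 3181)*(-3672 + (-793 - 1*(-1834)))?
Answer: 21308469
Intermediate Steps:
(-4918 - 3181)*(-3672 + (-793 - 1*(-1834))) = -8099*(-3672 + (-793 + 1834)) = -8099*(-3672 + 1041) = -8099*(-2631) = 21308469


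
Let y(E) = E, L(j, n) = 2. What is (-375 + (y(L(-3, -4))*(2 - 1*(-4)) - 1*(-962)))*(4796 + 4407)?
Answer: 5512597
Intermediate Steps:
(-375 + (y(L(-3, -4))*(2 - 1*(-4)) - 1*(-962)))*(4796 + 4407) = (-375 + (2*(2 - 1*(-4)) - 1*(-962)))*(4796 + 4407) = (-375 + (2*(2 + 4) + 962))*9203 = (-375 + (2*6 + 962))*9203 = (-375 + (12 + 962))*9203 = (-375 + 974)*9203 = 599*9203 = 5512597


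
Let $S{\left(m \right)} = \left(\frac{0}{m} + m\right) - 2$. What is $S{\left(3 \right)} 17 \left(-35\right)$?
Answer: $-595$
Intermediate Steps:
$S{\left(m \right)} = -2 + m$ ($S{\left(m \right)} = \left(0 + m\right) - 2 = m - 2 = -2 + m$)
$S{\left(3 \right)} 17 \left(-35\right) = \left(-2 + 3\right) 17 \left(-35\right) = 1 \cdot 17 \left(-35\right) = 17 \left(-35\right) = -595$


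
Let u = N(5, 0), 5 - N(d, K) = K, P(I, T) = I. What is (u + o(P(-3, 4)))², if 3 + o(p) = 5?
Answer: 49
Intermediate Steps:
o(p) = 2 (o(p) = -3 + 5 = 2)
N(d, K) = 5 - K
u = 5 (u = 5 - 1*0 = 5 + 0 = 5)
(u + o(P(-3, 4)))² = (5 + 2)² = 7² = 49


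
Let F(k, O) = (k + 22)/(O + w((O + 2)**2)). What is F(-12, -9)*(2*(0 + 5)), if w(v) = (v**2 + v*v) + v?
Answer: 50/2421 ≈ 0.020653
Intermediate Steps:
w(v) = v + 2*v**2 (w(v) = (v**2 + v**2) + v = 2*v**2 + v = v + 2*v**2)
F(k, O) = (22 + k)/(O + (2 + O)**2*(1 + 2*(2 + O)**2)) (F(k, O) = (k + 22)/(O + (O + 2)**2*(1 + 2*(O + 2)**2)) = (22 + k)/(O + (2 + O)**2*(1 + 2*(2 + O)**2)))
F(-12, -9)*(2*(0 + 5)) = ((22 - 12)/(-9 + (2 - 9)**2*(1 + 2*(2 - 9)**2)))*(2*(0 + 5)) = (10/(-9 + (-7)**2*(1 + 2*(-7)**2)))*(2*5) = (10/(-9 + 49*(1 + 2*49)))*10 = (10/(-9 + 49*(1 + 98)))*10 = (10/(-9 + 49*99))*10 = (10/(-9 + 4851))*10 = (10/4842)*10 = ((1/4842)*10)*10 = (5/2421)*10 = 50/2421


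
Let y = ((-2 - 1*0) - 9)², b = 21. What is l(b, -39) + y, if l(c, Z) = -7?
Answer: 114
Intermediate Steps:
y = 121 (y = ((-2 + 0) - 9)² = (-2 - 9)² = (-11)² = 121)
l(b, -39) + y = -7 + 121 = 114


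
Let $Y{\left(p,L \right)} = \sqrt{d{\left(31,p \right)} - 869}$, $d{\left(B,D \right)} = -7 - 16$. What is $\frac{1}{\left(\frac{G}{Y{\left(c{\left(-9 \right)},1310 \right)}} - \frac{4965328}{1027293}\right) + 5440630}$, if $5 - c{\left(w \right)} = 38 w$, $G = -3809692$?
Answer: $\frac{640195078440104565909}{3484976056822467544397271248} - \frac{1005121429246268127 i \sqrt{223}}{3484976056822467544397271248} \approx 1.837 \cdot 10^{-7} - 4.307 \cdot 10^{-9} i$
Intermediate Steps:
$c{\left(w \right)} = 5 - 38 w$
$d{\left(B,D \right)} = -23$ ($d{\left(B,D \right)} = -7 - 16 = -23$)
$Y{\left(p,L \right)} = 2 i \sqrt{223}$ ($Y{\left(p,L \right)} = \sqrt{-23 - 869} = \sqrt{-892} = 2 i \sqrt{223}$)
$\frac{1}{\left(\frac{G}{Y{\left(c{\left(-9 \right)},1310 \right)}} - \frac{4965328}{1027293}\right) + 5440630} = \frac{1}{\left(- \frac{3809692}{2 i \sqrt{223}} - \frac{4965328}{1027293}\right) + 5440630} = \frac{1}{\left(- 3809692 \left(- \frac{i \sqrt{223}}{446}\right) - \frac{4965328}{1027293}\right) + 5440630} = \frac{1}{\left(\frac{1904846 i \sqrt{223}}{223} - \frac{4965328}{1027293}\right) + 5440630} = \frac{1}{\left(- \frac{4965328}{1027293} + \frac{1904846 i \sqrt{223}}{223}\right) + 5440630} = \frac{1}{\frac{5589116149262}{1027293} + \frac{1904846 i \sqrt{223}}{223}}$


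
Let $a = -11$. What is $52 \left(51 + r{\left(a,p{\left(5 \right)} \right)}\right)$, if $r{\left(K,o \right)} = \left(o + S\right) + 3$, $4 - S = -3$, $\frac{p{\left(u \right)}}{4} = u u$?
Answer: $8372$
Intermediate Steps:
$p{\left(u \right)} = 4 u^{2}$ ($p{\left(u \right)} = 4 u u = 4 u^{2}$)
$S = 7$ ($S = 4 - -3 = 4 + 3 = 7$)
$r{\left(K,o \right)} = 10 + o$ ($r{\left(K,o \right)} = \left(o + 7\right) + 3 = \left(7 + o\right) + 3 = 10 + o$)
$52 \left(51 + r{\left(a,p{\left(5 \right)} \right)}\right) = 52 \left(51 + \left(10 + 4 \cdot 5^{2}\right)\right) = 52 \left(51 + \left(10 + 4 \cdot 25\right)\right) = 52 \left(51 + \left(10 + 100\right)\right) = 52 \left(51 + 110\right) = 52 \cdot 161 = 8372$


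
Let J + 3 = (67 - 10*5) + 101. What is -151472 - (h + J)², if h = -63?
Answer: -154176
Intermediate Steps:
J = 115 (J = -3 + ((67 - 10*5) + 101) = -3 + ((67 - 50) + 101) = -3 + (17 + 101) = -3 + 118 = 115)
-151472 - (h + J)² = -151472 - (-63 + 115)² = -151472 - 1*52² = -151472 - 1*2704 = -151472 - 2704 = -154176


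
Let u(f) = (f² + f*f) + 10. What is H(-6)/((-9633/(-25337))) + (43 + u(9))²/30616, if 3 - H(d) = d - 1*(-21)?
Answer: -5285227/175864 ≈ -30.053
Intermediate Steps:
u(f) = 10 + 2*f² (u(f) = (f² + f²) + 10 = 2*f² + 10 = 10 + 2*f²)
H(d) = -18 - d (H(d) = 3 - (d - 1*(-21)) = 3 - (d + 21) = 3 - (21 + d) = 3 + (-21 - d) = -18 - d)
H(-6)/((-9633/(-25337))) + (43 + u(9))²/30616 = (-18 - 1*(-6))/((-9633/(-25337))) + (43 + (10 + 2*9²))²/30616 = (-18 + 6)/((-9633*(-1/25337))) + (43 + (10 + 2*81))²*(1/30616) = -12/741/1949 + (43 + (10 + 162))²*(1/30616) = -12*1949/741 + (43 + 172)²*(1/30616) = -7796/247 + 215²*(1/30616) = -7796/247 + 46225*(1/30616) = -7796/247 + 1075/712 = -5285227/175864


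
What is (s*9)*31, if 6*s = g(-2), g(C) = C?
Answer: -93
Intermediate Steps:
s = -⅓ (s = (⅙)*(-2) = -⅓ ≈ -0.33333)
(s*9)*31 = -⅓*9*31 = -3*31 = -93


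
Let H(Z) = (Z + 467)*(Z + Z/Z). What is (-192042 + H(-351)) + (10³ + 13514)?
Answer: -218128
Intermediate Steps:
H(Z) = (1 + Z)*(467 + Z) (H(Z) = (467 + Z)*(Z + 1) = (467 + Z)*(1 + Z) = (1 + Z)*(467 + Z))
(-192042 + H(-351)) + (10³ + 13514) = (-192042 + (467 + (-351)² + 468*(-351))) + (10³ + 13514) = (-192042 + (467 + 123201 - 164268)) + (1000 + 13514) = (-192042 - 40600) + 14514 = -232642 + 14514 = -218128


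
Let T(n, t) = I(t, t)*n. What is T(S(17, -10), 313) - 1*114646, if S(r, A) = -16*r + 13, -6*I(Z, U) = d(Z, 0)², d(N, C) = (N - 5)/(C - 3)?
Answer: 9189446/27 ≈ 3.4035e+5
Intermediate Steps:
d(N, C) = (-5 + N)/(-3 + C)
I(Z, U) = -(5/3 - Z/3)²/6 (I(Z, U) = -(-5 + Z)²/(-3 + 0)²/6 = -(-5 + Z)²/9/6 = -(5/3 - Z/3)²/6)
S(r, A) = 13 - 16*r
T(n, t) = -n*(-5 + t)²/54 (T(n, t) = (-(-5 + t)²/54)*n = -n*(-5 + t)²/54)
T(S(17, -10), 313) - 1*114646 = -(13 - 16*17)*(-5 + 313)²/54 - 1*114646 = -1/54*(13 - 272)*308² - 114646 = -1/54*(-259)*94864 - 114646 = 12284888/27 - 114646 = 9189446/27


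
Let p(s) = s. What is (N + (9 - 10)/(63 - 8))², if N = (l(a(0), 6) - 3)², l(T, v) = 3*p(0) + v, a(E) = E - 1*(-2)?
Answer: 244036/3025 ≈ 80.673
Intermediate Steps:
a(E) = 2 + E (a(E) = E + 2 = 2 + E)
l(T, v) = v (l(T, v) = 3*0 + v = 0 + v = v)
N = 9 (N = (6 - 3)² = 3² = 9)
(N + (9 - 10)/(63 - 8))² = (9 + (9 - 10)/(63 - 8))² = (9 - 1/55)² = (494/55)² = 244036/3025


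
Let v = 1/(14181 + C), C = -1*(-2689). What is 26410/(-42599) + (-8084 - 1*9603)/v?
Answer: -12710676440720/42599 ≈ -2.9838e+8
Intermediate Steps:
C = 2689
v = 1/16870 (v = 1/(14181 + 2689) = 1/16870 ≈ 5.9277e-5)
26410/(-42599) + (-8084 - 1*9603)/v = 26410/(-42599) + (-8084 - 1*9603)/(1/16870) = 26410*(-1/42599) + (-8084 - 9603)*16870 = -26410/42599 - 17687*16870 = -26410/42599 - 298379690 = -12710676440720/42599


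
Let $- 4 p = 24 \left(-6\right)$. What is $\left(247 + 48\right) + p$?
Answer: $331$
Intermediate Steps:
$p = 36$ ($p = - \frac{24 \left(-6\right)}{4} = \left(- \frac{1}{4}\right) \left(-144\right) = 36$)
$\left(247 + 48\right) + p = \left(247 + 48\right) + 36 = 295 + 36 = 331$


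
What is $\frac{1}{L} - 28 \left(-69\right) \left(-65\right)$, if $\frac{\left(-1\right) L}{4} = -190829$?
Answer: $- \frac{95857223279}{763316} \approx -1.2558 \cdot 10^{5}$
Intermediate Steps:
$L = 763316$ ($L = \left(-4\right) \left(-190829\right) = 763316$)
$\frac{1}{L} - 28 \left(-69\right) \left(-65\right) = \frac{1}{763316} - 28 \left(-69\right) \left(-65\right) = \frac{1}{763316} - \left(-1932\right) \left(-65\right) = \frac{1}{763316} - 125580 = - \frac{95857223279}{763316}$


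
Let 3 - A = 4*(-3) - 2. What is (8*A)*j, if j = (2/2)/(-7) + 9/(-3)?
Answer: -2992/7 ≈ -427.43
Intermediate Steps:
A = 17 (A = 3 - (4*(-3) - 2) = 3 - (-12 - 2) = 3 - 1*(-14) = 3 + 14 = 17)
j = -22/7 (j = (2*(1/2))*(-1/7) + 9*(-1/3) = 1*(-1/7) - 3 = -1/7 - 3 = -22/7 ≈ -3.1429)
(8*A)*j = (8*17)*(-22/7) = 136*(-22/7) = -2992/7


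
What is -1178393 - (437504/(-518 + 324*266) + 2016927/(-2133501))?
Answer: -1237780906464890/1050393659 ≈ -1.1784e+6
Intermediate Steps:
-1178393 - (437504/(-518 + 324*266) + 2016927/(-2133501)) = -1178393 - (437504/(-518 + 86184) + 2016927*(-1/2133501)) = -1178393 - (437504/85666 - 672309/711167) = -1178393 - (437504*(1/85666) - 672309/711167) = -1178393 - (218752/42833 - 672309/711167) = -1178393 - 1*4371454903/1050393659 = -1178393 - 4371454903/1050393659 = -1237780906464890/1050393659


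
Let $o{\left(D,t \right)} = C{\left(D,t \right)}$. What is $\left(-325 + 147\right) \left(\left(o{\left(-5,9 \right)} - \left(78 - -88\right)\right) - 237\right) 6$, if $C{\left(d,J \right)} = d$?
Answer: $435744$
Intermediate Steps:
$o{\left(D,t \right)} = D$
$\left(-325 + 147\right) \left(\left(o{\left(-5,9 \right)} - \left(78 - -88\right)\right) - 237\right) 6 = \left(-325 + 147\right) \left(\left(-5 - \left(78 - -88\right)\right) - 237\right) 6 = - 178 \left(\left(-5 - \left(78 + 88\right)\right) + \left(-263 + 26\right)\right) 6 = - 178 \left(\left(-5 - 166\right) - 237\right) 6 = - 178 \left(-171 - 237\right) 6 = \left(-178\right) \left(-408\right) 6 = 72624 \cdot 6 = 435744$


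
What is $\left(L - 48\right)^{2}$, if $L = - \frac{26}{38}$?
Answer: $\frac{855625}{361} \approx 2370.2$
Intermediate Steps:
$L = - \frac{13}{19}$ ($L = \left(-26\right) \frac{1}{38} = - \frac{13}{19} \approx -0.68421$)
$\left(L - 48\right)^{2} = \left(- \frac{13}{19} - 48\right)^{2} = \left(- \frac{925}{19}\right)^{2} = \frac{855625}{361}$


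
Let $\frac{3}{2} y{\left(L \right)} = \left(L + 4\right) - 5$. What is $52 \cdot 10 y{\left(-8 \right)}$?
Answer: $-3120$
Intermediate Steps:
$y{\left(L \right)} = - \frac{2}{3} + \frac{2 L}{3}$ ($y{\left(L \right)} = \frac{2 \left(\left(L + 4\right) - 5\right)}{3} = \frac{2 \left(\left(4 + L\right) - 5\right)}{3} = \frac{2 \left(-1 + L\right)}{3} = - \frac{2}{3} + \frac{2 L}{3}$)
$52 \cdot 10 y{\left(-8 \right)} = 52 \cdot 10 \left(- \frac{2}{3} + \frac{2}{3} \left(-8\right)\right) = 520 \left(- \frac{2}{3} - \frac{16}{3}\right) = 520 \left(-6\right) = -3120$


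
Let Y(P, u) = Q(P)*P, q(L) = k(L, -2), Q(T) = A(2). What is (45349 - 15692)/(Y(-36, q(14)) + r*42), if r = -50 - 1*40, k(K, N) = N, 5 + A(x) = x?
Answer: -29657/3672 ≈ -8.0765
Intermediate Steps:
A(x) = -5 + x
Q(T) = -3 (Q(T) = -5 + 2 = -3)
q(L) = -2
r = -90 (r = -50 - 40 = -90)
Y(P, u) = -3*P
(45349 - 15692)/(Y(-36, q(14)) + r*42) = (45349 - 15692)/(-3*(-36) - 90*42) = 29657/(108 - 3780) = 29657/(-3672) = 29657*(-1/3672) = -29657/3672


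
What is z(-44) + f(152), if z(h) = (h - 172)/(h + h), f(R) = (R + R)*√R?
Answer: 27/11 + 608*√38 ≈ 3750.4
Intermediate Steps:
f(R) = 2*R^(3/2) (f(R) = (2*R)*√R = 2*R^(3/2))
z(h) = (-172 + h)/(2*h) (z(h) = (-172 + h)/((2*h)) = (-172 + h)*(1/(2*h)) = (-172 + h)/(2*h))
z(-44) + f(152) = (½)*(-172 - 44)/(-44) + 2*152^(3/2) = (½)*(-1/44)*(-216) + 2*(304*√38) = 27/11 + 608*√38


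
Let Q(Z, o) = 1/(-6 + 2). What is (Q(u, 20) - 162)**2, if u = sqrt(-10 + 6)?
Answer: 421201/16 ≈ 26325.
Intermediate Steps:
u = 2*I (u = sqrt(-4) = 2*I ≈ 2.0*I)
Q(Z, o) = -1/4 (Q(Z, o) = 1/(-4) = -1/4)
(Q(u, 20) - 162)**2 = (-1/4 - 162)**2 = (-649/4)**2 = 421201/16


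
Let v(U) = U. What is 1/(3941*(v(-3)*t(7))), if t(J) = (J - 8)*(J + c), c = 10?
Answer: 1/200991 ≈ 4.9753e-6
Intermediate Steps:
t(J) = (-8 + J)*(10 + J) (t(J) = (J - 8)*(J + 10) = (-8 + J)*(10 + J))
1/(3941*(v(-3)*t(7))) = 1/(3941*(-3*(-80 + 7² + 2*7))) = 1/(3941*(-3*(-80 + 49 + 14))) = 1/(3941*(-3*(-17))) = 1/(3941*51) = 1/200991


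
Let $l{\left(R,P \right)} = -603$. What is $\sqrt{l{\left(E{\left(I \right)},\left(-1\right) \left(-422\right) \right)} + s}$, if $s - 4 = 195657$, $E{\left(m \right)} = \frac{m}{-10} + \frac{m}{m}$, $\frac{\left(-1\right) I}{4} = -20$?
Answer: $\sqrt{195058} \approx 441.65$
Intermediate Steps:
$I = 80$ ($I = \left(-4\right) \left(-20\right) = 80$)
$E{\left(m \right)} = 1 - \frac{m}{10}$ ($E{\left(m \right)} = m \left(- \frac{1}{10}\right) + 1 = - \frac{m}{10} + 1 = 1 - \frac{m}{10}$)
$s = 195661$ ($s = 4 + 195657 = 195661$)
$\sqrt{l{\left(E{\left(I \right)},\left(-1\right) \left(-422\right) \right)} + s} = \sqrt{-603 + 195661} = \sqrt{195058}$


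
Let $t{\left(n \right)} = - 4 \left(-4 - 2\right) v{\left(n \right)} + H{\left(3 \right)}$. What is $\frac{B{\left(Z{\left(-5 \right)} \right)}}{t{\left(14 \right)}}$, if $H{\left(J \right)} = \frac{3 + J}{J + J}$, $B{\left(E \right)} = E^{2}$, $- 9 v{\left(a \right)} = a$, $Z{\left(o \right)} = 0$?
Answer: $0$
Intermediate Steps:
$v{\left(a \right)} = - \frac{a}{9}$
$H{\left(J \right)} = \frac{3 + J}{2 J}$
$t{\left(n \right)} = 1 - \frac{8 n}{3}$ ($t{\left(n \right)} = - 4 \left(-4 - 2\right) \left(- \frac{n}{9}\right) + \frac{3 + 3}{2 \cdot 3} = - 4 \left(- 6 \left(- \frac{n}{9}\right)\right) + \frac{1}{2} \cdot \frac{1}{3} \cdot 6 = - 4 \frac{2 n}{3} + 1 = - \frac{8 n}{3} + 1 = 1 - \frac{8 n}{3}$)
$\frac{B{\left(Z{\left(-5 \right)} \right)}}{t{\left(14 \right)}} = \frac{0^{2}}{1 - \frac{112}{3}} = \frac{0}{1 - \frac{112}{3}} = \frac{0}{- \frac{109}{3}} = 0 \left(- \frac{3}{109}\right) = 0$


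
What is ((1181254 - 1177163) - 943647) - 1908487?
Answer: -2848043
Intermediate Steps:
((1181254 - 1177163) - 943647) - 1908487 = (4091 - 943647) - 1908487 = -939556 - 1908487 = -2848043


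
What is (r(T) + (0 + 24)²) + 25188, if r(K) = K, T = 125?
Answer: 25889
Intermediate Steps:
(r(T) + (0 + 24)²) + 25188 = (125 + (0 + 24)²) + 25188 = (125 + 24²) + 25188 = (125 + 576) + 25188 = 701 + 25188 = 25889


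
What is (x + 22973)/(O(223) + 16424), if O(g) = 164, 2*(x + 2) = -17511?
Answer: 2187/2552 ≈ 0.85697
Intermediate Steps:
x = -17515/2 (x = -2 + (1/2)*(-17511) = -2 - 17511/2 = -17515/2 ≈ -8757.5)
(x + 22973)/(O(223) + 16424) = (-17515/2 + 22973)/(164 + 16424) = (28431/2)/16588 = (28431/2)*(1/16588) = 2187/2552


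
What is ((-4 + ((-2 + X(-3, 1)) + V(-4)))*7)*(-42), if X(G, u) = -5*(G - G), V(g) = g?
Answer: 2940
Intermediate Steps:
X(G, u) = 0 (X(G, u) = -5*0 = 0)
((-4 + ((-2 + X(-3, 1)) + V(-4)))*7)*(-42) = ((-4 + ((-2 + 0) - 4))*7)*(-42) = ((-4 + (-2 - 4))*7)*(-42) = ((-4 - 6)*7)*(-42) = -10*7*(-42) = -70*(-42) = 2940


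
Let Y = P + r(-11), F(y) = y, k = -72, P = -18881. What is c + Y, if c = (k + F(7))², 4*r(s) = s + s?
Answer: -29323/2 ≈ -14662.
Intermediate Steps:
r(s) = s/2 (r(s) = (s + s)/4 = (2*s)/4 = s/2)
Y = -37773/2 (Y = -18881 + (½)*(-11) = -18881 - 11/2 = -37773/2 ≈ -18887.)
c = 4225 (c = (-72 + 7)² = (-65)² = 4225)
c + Y = 4225 - 37773/2 = -29323/2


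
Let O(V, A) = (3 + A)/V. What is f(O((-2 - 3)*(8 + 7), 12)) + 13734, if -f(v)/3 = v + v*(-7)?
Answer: 68652/5 ≈ 13730.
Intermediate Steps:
O(V, A) = (3 + A)/V
f(v) = 18*v (f(v) = -3*(v + v*(-7)) = -3*(v - 7*v) = -(-18)*v = 18*v)
f(O((-2 - 3)*(8 + 7), 12)) + 13734 = 18*((3 + 12)/(((-2 - 3)*(8 + 7)))) + 13734 = 18*(15/(-5*15)) + 13734 = 18*(15/(-75)) + 13734 = 18*(-1/75*15) + 13734 = 18*(-⅕) + 13734 = -18/5 + 13734 = 68652/5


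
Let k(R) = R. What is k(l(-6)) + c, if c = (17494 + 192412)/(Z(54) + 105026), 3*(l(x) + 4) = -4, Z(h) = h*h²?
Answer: -1785061/393735 ≈ -4.5337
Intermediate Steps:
Z(h) = h³
l(x) = -16/3 (l(x) = -4 + (⅓)*(-4) = -4 - 4/3 = -16/3)
c = 104953/131245 (c = (17494 + 192412)/(54³ + 105026) = 209906/(157464 + 105026) = 209906/262490 = 209906*(1/262490) = 104953/131245 ≈ 0.79967)
k(l(-6)) + c = -16/3 + 104953/131245 = -1785061/393735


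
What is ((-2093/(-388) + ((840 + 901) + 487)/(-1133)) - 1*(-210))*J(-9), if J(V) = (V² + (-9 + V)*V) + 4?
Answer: 23174465015/439604 ≈ 52717.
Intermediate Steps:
J(V) = 4 + V² + V*(-9 + V) (J(V) = (V² + V*(-9 + V)) + 4 = 4 + V² + V*(-9 + V))
((-2093/(-388) + ((840 + 901) + 487)/(-1133)) - 1*(-210))*J(-9) = ((-2093/(-388) + ((840 + 901) + 487)/(-1133)) - 1*(-210))*(4 - 9*(-9) + 2*(-9)²) = ((-2093*(-1/388) + (1741 + 487)*(-1/1133)) + 210)*(4 + 81 + 2*81) = ((2093/388 + 2228*(-1/1133)) + 210)*(4 + 81 + 162) = ((2093/388 - 2228/1133) + 210)*247 = (1506905/439604 + 210)*247 = (93823745/439604)*247 = 23174465015/439604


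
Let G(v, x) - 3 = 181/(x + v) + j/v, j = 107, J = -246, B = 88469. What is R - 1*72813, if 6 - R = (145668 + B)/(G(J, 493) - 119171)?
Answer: -527171643946239/7240867919 ≈ -72805.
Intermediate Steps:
G(v, x) = 3 + 107/v + 181/(v + x) (G(v, x) = 3 + (181/(x + v) + 107/v) = 3 + (181/(v + x) + 107/v) = 3 + (107/v + 181/(v + x)) = 3 + 107/v + 181/(v + x))
R = 57671839908/7240867919 (R = 6 - (145668 + 88469)/((3*(-246)**2 + 107*493 + 288*(-246) + 3*(-246)*493)/((-246)*(-246 + 493)) - 119171) = 6 - 234137/(-1/246*(3*60516 + 52751 - 70848 - 363834)/247 - 119171) = 6 - 234137/(-1/246*1/247*(181548 + 52751 - 70848 - 363834) - 119171) = 6 - 234137/(-1/246*1/247*(-200383) - 119171) = 6 - 234137/(200383/60762 - 119171) = 6 - 234137/(-7240867919/60762) = 6 - 234137*(-60762)/7240867919 = 6 - 1*(-14226632394/7240867919) = 6 + 14226632394/7240867919 = 57671839908/7240867919 ≈ 7.9648)
R - 1*72813 = 57671839908/7240867919 - 1*72813 = 57671839908/7240867919 - 72813 = -527171643946239/7240867919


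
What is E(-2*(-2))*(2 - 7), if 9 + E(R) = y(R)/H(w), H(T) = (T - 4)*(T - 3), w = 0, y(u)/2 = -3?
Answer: 95/2 ≈ 47.500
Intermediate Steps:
y(u) = -6 (y(u) = 2*(-3) = -6)
H(T) = (-4 + T)*(-3 + T)
E(R) = -19/2 (E(R) = -9 - 6/(12 + 0² - 7*0) = -9 - 6/(12 + 0 + 0) = -9 - 6/12 = -9 - 6*1/12 = -9 - ½ = -19/2)
E(-2*(-2))*(2 - 7) = -19*(2 - 7)/2 = -19/2*(-5) = 95/2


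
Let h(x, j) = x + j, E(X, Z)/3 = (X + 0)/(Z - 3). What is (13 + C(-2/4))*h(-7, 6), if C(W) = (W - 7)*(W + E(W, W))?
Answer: -379/28 ≈ -13.536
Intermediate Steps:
E(X, Z) = 3*X/(-3 + Z) (E(X, Z) = 3*((X + 0)/(Z - 3)) = 3*(X/(-3 + Z)) = 3*X/(-3 + Z))
h(x, j) = j + x
C(W) = (-7 + W)*(W + 3*W/(-3 + W)) (C(W) = (W - 7)*(W + 3*W/(-3 + W)) = (-7 + W)*(W + 3*W/(-3 + W)))
(13 + C(-2/4))*h(-7, 6) = (13 + (-2/4)²*(-7 - 2/4)/(-3 - 2/4))*(6 - 7) = (13 + (-2*¼)²*(-7 - 2*¼)/(-3 - 2*¼))*(-1) = (13 + (-½)²*(-7 - ½)/(-3 - ½))*(-1) = (13 + (¼)*(-15/2)/(-7/2))*(-1) = (13 + (¼)*(-2/7)*(-15/2))*(-1) = (13 + 15/28)*(-1) = (379/28)*(-1) = -379/28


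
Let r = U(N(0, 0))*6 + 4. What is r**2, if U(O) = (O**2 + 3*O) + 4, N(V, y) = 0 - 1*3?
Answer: 784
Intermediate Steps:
N(V, y) = -3 (N(V, y) = 0 - 3 = -3)
U(O) = 4 + O**2 + 3*O
r = 28 (r = (4 + (-3)**2 + 3*(-3))*6 + 4 = (4 + 9 - 9)*6 + 4 = 4*6 + 4 = 24 + 4 = 28)
r**2 = 28**2 = 784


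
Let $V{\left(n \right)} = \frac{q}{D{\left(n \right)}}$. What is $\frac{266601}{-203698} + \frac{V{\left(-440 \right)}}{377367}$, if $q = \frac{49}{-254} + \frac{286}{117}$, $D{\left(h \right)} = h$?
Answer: $- \frac{4599725550259313}{3514446252749520} \approx -1.3088$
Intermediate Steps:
$q = \frac{5147}{2286}$ ($q = 49 \left(- \frac{1}{254}\right) + 286 \cdot \frac{1}{117} = - \frac{49}{254} + \frac{22}{9} = \frac{5147}{2286} \approx 2.2515$)
$V{\left(n \right)} = \frac{5147}{2286 n}$
$\frac{266601}{-203698} + \frac{V{\left(-440 \right)}}{377367} = \frac{266601}{-203698} + \frac{\frac{5147}{2286} \frac{1}{-440}}{377367} = 266601 \left(- \frac{1}{203698}\right) + \frac{5147}{2286} \left(- \frac{1}{440}\right) \frac{1}{377367} = - \frac{266601}{203698} - \frac{5147}{379570823280} = - \frac{4599725550259313}{3514446252749520}$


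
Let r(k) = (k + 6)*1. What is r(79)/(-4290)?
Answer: -17/858 ≈ -0.019814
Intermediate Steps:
r(k) = 6 + k (r(k) = (6 + k)*1 = 6 + k)
r(79)/(-4290) = (6 + 79)/(-4290) = 85*(-1/4290) = -17/858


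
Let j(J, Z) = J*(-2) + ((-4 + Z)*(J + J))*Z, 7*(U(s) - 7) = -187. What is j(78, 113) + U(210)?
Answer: 13448934/7 ≈ 1.9213e+6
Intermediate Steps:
U(s) = -138/7 (U(s) = 7 + (1/7)*(-187) = 7 - 187/7 = -138/7)
j(J, Z) = -2*J + 2*J*Z*(-4 + Z) (j(J, Z) = -2*J + ((-4 + Z)*(2*J))*Z = -2*J + (2*J*(-4 + Z))*Z = -2*J + 2*J*Z*(-4 + Z))
j(78, 113) + U(210) = 2*78*(-1 + 113**2 - 4*113) - 138/7 = 2*78*(-1 + 12769 - 452) - 138/7 = 2*78*12316 - 138/7 = 1921296 - 138/7 = 13448934/7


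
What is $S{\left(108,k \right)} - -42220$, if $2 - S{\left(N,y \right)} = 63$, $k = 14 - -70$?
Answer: $42159$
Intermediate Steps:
$k = 84$ ($k = 14 + 70 = 84$)
$S{\left(N,y \right)} = -61$ ($S{\left(N,y \right)} = 2 - 63 = -61$)
$S{\left(108,k \right)} - -42220 = -61 - -42220 = -61 + 42220 = 42159$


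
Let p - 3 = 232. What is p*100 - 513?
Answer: 22987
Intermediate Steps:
p = 235 (p = 3 + 232 = 235)
p*100 - 513 = 235*100 - 513 = 23500 - 513 = 22987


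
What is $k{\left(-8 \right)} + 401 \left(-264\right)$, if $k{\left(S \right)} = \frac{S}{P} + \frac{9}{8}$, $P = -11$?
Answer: $- \frac{9315869}{88} \approx -1.0586 \cdot 10^{5}$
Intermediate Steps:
$k{\left(S \right)} = \frac{9}{8} - \frac{S}{11}$ ($k{\left(S \right)} = \frac{S}{-11} + \frac{9}{8} = S \left(- \frac{1}{11}\right) + 9 \cdot \frac{1}{8} = - \frac{S}{11} + \frac{9}{8} = \frac{9}{8} - \frac{S}{11}$)
$k{\left(-8 \right)} + 401 \left(-264\right) = \left(\frac{9}{8} - - \frac{8}{11}\right) + 401 \left(-264\right) = \left(\frac{9}{8} + \frac{8}{11}\right) - 105864 = \frac{163}{88} - 105864 = - \frac{9315869}{88}$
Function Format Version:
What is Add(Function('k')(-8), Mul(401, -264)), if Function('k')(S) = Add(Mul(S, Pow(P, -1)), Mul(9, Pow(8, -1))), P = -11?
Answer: Rational(-9315869, 88) ≈ -1.0586e+5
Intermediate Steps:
Function('k')(S) = Add(Rational(9, 8), Mul(Rational(-1, 11), S)) (Function('k')(S) = Add(Mul(S, Pow(-11, -1)), Mul(9, Pow(8, -1))) = Add(Mul(S, Rational(-1, 11)), Mul(9, Rational(1, 8))) = Add(Mul(Rational(-1, 11), S), Rational(9, 8)) = Add(Rational(9, 8), Mul(Rational(-1, 11), S)))
Add(Function('k')(-8), Mul(401, -264)) = Add(Add(Rational(9, 8), Mul(Rational(-1, 11), -8)), Mul(401, -264)) = Add(Add(Rational(9, 8), Rational(8, 11)), -105864) = Add(Rational(163, 88), -105864) = Rational(-9315869, 88)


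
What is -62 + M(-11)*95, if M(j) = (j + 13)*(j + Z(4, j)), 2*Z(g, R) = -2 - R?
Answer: -1297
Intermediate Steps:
Z(g, R) = -1 - R/2 (Z(g, R) = (-2 - R)/2 = -1 - R/2)
M(j) = (-1 + j/2)*(13 + j) (M(j) = (j + 13)*(j + (-1 - j/2)) = (13 + j)*(-1 + j/2) = (-1 + j/2)*(13 + j))
-62 + M(-11)*95 = -62 + (-13 + (1/2)*(-11)**2 + (11/2)*(-11))*95 = -62 + (-13 + (1/2)*121 - 121/2)*95 = -62 + (-13 + 121/2 - 121/2)*95 = -62 - 13*95 = -62 - 1235 = -1297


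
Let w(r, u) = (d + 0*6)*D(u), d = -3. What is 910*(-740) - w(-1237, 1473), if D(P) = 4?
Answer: -673388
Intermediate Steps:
w(r, u) = -12 (w(r, u) = (-3 + 0*6)*4 = (-3 + 0)*4 = -3*4 = -12)
910*(-740) - w(-1237, 1473) = 910*(-740) - 1*(-12) = -673400 + 12 = -673388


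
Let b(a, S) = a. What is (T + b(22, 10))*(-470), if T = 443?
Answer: -218550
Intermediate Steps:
(T + b(22, 10))*(-470) = (443 + 22)*(-470) = 465*(-470) = -218550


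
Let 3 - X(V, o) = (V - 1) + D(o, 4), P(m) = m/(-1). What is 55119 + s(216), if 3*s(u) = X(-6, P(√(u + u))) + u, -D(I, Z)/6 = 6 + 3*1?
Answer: 165637/3 ≈ 55212.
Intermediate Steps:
D(I, Z) = -54 (D(I, Z) = -6*(6 + 3*1) = -6*(6 + 3) = -6*9 = -54)
P(m) = -m (P(m) = m*(-1) = -m)
X(V, o) = 58 - V (X(V, o) = 3 - ((V - 1) - 54) = 3 - ((-1 + V) - 54) = 3 - (-55 + V) = 3 + (55 - V) = 58 - V)
s(u) = 64/3 + u/3 (s(u) = ((58 - 1*(-6)) + u)/3 = ((58 + 6) + u)/3 = (64 + u)/3 = 64/3 + u/3)
55119 + s(216) = 55119 + (64/3 + (⅓)*216) = 55119 + (64/3 + 72) = 55119 + 280/3 = 165637/3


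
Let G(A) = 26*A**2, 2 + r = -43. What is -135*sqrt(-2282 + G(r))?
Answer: -1080*sqrt(787) ≈ -30298.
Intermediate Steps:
r = -45 (r = -2 - 43 = -45)
-135*sqrt(-2282 + G(r)) = -135*sqrt(-2282 + 26*(-45)**2) = -135*sqrt(-2282 + 26*2025) = -135*sqrt(-2282 + 52650) = -1080*sqrt(787)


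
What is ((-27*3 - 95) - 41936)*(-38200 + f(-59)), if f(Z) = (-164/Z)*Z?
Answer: 1615584768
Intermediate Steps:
f(Z) = -164
((-27*3 - 95) - 41936)*(-38200 + f(-59)) = ((-27*3 - 95) - 41936)*(-38200 - 164) = ((-81 - 95) - 41936)*(-38364) = (-176 - 41936)*(-38364) = -42112*(-38364) = 1615584768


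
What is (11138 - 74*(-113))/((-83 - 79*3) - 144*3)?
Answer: -4875/188 ≈ -25.931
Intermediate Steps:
(11138 - 74*(-113))/((-83 - 79*3) - 144*3) = (11138 + 8362)/((-83 - 237) - 432) = 19500/(-320 - 432) = 19500/(-752) = 19500*(-1/752) = -4875/188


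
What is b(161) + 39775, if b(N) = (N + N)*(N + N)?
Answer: 143459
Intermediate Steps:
b(N) = 4*N² (b(N) = (2*N)*(2*N) = 4*N²)
b(161) + 39775 = 4*161² + 39775 = 4*25921 + 39775 = 103684 + 39775 = 143459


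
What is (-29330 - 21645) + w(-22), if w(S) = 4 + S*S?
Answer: -50487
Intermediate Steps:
w(S) = 4 + S**2
(-29330 - 21645) + w(-22) = (-29330 - 21645) + (4 + (-22)**2) = -50975 + (4 + 484) = -50975 + 488 = -50487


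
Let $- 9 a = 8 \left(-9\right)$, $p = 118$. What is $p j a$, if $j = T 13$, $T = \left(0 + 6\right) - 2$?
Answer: $49088$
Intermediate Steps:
$T = 4$ ($T = 6 - 2 = 4$)
$j = 52$ ($j = 4 \cdot 13 = 52$)
$a = 8$ ($a = - \frac{8 \left(-9\right)}{9} = \left(- \frac{1}{9}\right) \left(-72\right) = 8$)
$p j a = 118 \cdot 52 \cdot 8 = 6136 \cdot 8 = 49088$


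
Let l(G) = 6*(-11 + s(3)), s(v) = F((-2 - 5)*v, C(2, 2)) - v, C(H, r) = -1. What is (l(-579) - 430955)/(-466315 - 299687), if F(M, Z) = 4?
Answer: 431015/766002 ≈ 0.56268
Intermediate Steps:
s(v) = 4 - v
l(G) = -60 (l(G) = 6*(-11 + (4 - 1*3)) = 6*(-11 + (4 - 3)) = 6*(-11 + 1) = 6*(-10) = -60)
(l(-579) - 430955)/(-466315 - 299687) = (-60 - 430955)/(-466315 - 299687) = -431015/(-766002) = -431015*(-1/766002) = 431015/766002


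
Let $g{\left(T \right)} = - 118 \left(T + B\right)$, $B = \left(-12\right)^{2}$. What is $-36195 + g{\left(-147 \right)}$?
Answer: $-35841$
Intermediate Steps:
$B = 144$
$g{\left(T \right)} = -16992 - 118 T$ ($g{\left(T \right)} = - 118 \left(T + 144\right) = - 118 \left(144 + T\right) = -16992 - 118 T$)
$-36195 + g{\left(-147 \right)} = -36195 - -354 = -36195 + \left(-16992 + 17346\right) = -36195 + 354 = -35841$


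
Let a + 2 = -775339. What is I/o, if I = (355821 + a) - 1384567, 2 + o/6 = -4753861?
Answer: 1804087/28523178 ≈ 0.063250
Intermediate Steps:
a = -775341 (a = -2 - 775339 = -775341)
o = -28523178 (o = -12 + 6*(-4753861) = -12 - 28523166 = -28523178)
I = -1804087 (I = (355821 - 775341) - 1384567 = -419520 - 1384567 = -1804087)
I/o = -1804087/(-28523178) = -1804087*(-1/28523178) = 1804087/28523178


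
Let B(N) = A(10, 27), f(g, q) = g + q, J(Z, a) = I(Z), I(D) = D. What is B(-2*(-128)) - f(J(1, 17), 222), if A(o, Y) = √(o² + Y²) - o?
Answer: -233 + √829 ≈ -204.21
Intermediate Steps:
A(o, Y) = √(Y² + o²) - o
J(Z, a) = Z
B(N) = -10 + √829 (B(N) = √(27² + 10²) - 1*10 = √(729 + 100) - 10 = √829 - 10 = -10 + √829)
B(-2*(-128)) - f(J(1, 17), 222) = (-10 + √829) - (1 + 222) = (-10 + √829) - 1*223 = (-10 + √829) - 223 = -233 + √829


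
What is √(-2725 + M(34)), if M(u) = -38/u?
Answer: 2*I*√196962/17 ≈ 52.212*I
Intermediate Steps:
√(-2725 + M(34)) = √(-2725 - 38/34) = √(-2725 - 38*1/34) = √(-2725 - 19/17) = √(-46344/17) = 2*I*√196962/17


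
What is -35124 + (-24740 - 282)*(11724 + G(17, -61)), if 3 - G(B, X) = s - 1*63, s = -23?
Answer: -295620010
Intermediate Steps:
G(B, X) = 89 (G(B, X) = 3 - (-23 - 1*63) = 3 - (-23 - 63) = 3 - 1*(-86) = 3 + 86 = 89)
-35124 + (-24740 - 282)*(11724 + G(17, -61)) = -35124 + (-24740 - 282)*(11724 + 89) = -35124 - 25022*11813 = -35124 - 295584886 = -295620010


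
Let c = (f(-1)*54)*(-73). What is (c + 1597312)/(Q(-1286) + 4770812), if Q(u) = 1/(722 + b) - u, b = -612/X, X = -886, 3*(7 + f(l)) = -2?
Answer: 521058265168/1527796719339 ≈ 0.34105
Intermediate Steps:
f(l) = -23/3 (f(l) = -7 + (⅓)*(-2) = -7 - ⅔ = -23/3)
c = 30222 (c = -23/3*54*(-73) = -414*(-73) = 30222)
b = 306/443 (b = -612/(-886) = -612*(-1/886) = 306/443 ≈ 0.69074)
Q(u) = 443/320152 - u (Q(u) = 1/(722 + 306/443) - u = 1/(320152/443) - u = 443/320152 - u)
(c + 1597312)/(Q(-1286) + 4770812) = (30222 + 1597312)/((443/320152 - 1*(-1286)) + 4770812) = 1627534/((443/320152 + 1286) + 4770812) = 1627534/(411715915/320152 + 4770812) = 1627534/(1527796719339/320152) = 1627534*(320152/1527796719339) = 521058265168/1527796719339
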